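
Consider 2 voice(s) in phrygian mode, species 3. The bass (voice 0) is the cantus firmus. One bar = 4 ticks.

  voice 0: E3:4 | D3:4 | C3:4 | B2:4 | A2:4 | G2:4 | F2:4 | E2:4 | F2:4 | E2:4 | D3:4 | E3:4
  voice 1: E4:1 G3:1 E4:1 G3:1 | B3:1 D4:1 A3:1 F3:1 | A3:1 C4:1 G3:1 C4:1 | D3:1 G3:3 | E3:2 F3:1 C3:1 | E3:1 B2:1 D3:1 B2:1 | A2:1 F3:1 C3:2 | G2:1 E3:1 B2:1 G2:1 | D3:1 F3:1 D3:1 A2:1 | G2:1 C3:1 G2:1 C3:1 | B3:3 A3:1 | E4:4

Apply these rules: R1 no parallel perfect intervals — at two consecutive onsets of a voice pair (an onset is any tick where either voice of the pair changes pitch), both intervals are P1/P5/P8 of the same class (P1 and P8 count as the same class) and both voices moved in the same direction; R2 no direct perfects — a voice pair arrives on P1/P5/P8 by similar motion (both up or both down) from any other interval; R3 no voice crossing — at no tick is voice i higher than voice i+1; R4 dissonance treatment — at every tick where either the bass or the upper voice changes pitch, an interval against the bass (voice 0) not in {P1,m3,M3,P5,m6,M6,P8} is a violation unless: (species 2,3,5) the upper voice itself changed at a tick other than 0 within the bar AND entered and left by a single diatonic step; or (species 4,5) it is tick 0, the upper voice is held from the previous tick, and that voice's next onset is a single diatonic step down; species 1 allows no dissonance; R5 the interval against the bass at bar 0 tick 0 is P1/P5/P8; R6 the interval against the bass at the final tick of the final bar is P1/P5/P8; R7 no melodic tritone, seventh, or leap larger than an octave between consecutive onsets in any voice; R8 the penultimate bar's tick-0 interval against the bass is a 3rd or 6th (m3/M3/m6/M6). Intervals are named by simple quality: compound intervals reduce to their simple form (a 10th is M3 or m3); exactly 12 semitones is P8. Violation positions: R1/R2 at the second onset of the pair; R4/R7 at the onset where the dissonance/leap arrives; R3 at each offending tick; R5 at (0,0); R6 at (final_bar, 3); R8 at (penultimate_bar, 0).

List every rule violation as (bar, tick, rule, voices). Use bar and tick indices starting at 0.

(3, 0, R7, (1,))
(4, 0, R2, (0, 1))
(10, 0, R7, (0,))
(10, 0, R7, (1,))
(11, 0, R2, (0, 1))

bar 0: v0=E3 v1=E4 downbeat P8
bar 1: v0=D3 v1=B3 downbeat M6
bar 2: v0=C3 v1=A3 downbeat M6
bar 3: v0=B2 v1=D3 downbeat m3
bar 4: v0=A2 v1=E3 downbeat P5
bar 5: v0=G2 v1=E3 downbeat M6
bar 6: v0=F2 v1=A2 downbeat M3
bar 7: v0=E2 v1=G2 downbeat m3
bar 8: v0=F2 v1=D3 downbeat M6
bar 9: v0=E2 v1=G2 downbeat m3
bar 10: v0=D3 v1=B3 downbeat M6
bar 11: v0=E3 v1=E4 downbeat P8
  -> R7 @ bar 3 tick 0 v(1,): C4->D3 leap 10st
  -> R2 @ bar 4 tick 0 v(0, 1): B2/G3 m6 -> A2/E3 P5 similar
  -> R7 @ bar 10 tick 0 v(0,): E2->D3 leap 10st
  -> R7 @ bar 10 tick 0 v(1,): C3->B3 leap 11st
  -> R2 @ bar 11 tick 0 v(0, 1): D3/A3 P5 -> E3/E4 P8 similar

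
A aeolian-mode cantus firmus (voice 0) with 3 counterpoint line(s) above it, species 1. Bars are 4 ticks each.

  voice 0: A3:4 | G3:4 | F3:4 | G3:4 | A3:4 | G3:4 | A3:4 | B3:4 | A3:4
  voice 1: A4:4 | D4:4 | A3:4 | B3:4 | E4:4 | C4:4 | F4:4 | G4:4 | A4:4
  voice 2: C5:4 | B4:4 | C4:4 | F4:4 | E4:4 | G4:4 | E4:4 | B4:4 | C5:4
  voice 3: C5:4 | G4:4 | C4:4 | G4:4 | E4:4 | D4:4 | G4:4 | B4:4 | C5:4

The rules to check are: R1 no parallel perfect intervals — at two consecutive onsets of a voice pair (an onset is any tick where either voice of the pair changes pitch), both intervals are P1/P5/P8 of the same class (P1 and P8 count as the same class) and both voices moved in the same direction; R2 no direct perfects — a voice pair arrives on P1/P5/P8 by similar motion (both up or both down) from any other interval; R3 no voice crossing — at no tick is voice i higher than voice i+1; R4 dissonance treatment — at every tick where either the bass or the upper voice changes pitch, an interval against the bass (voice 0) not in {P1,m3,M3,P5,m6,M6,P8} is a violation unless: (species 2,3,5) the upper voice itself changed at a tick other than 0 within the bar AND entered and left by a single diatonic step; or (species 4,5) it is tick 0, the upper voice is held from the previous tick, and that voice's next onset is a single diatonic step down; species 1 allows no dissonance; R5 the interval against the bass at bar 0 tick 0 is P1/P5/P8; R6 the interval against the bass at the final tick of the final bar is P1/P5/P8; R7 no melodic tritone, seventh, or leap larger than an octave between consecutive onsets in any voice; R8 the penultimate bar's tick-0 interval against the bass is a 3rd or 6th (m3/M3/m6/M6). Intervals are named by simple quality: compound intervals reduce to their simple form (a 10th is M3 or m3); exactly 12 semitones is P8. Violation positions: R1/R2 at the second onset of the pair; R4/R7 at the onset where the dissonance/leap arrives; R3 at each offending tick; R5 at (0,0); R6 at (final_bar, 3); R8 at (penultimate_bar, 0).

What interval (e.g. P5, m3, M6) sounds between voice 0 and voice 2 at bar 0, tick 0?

voice 0=A3 voice 2=C5 -> m3

m3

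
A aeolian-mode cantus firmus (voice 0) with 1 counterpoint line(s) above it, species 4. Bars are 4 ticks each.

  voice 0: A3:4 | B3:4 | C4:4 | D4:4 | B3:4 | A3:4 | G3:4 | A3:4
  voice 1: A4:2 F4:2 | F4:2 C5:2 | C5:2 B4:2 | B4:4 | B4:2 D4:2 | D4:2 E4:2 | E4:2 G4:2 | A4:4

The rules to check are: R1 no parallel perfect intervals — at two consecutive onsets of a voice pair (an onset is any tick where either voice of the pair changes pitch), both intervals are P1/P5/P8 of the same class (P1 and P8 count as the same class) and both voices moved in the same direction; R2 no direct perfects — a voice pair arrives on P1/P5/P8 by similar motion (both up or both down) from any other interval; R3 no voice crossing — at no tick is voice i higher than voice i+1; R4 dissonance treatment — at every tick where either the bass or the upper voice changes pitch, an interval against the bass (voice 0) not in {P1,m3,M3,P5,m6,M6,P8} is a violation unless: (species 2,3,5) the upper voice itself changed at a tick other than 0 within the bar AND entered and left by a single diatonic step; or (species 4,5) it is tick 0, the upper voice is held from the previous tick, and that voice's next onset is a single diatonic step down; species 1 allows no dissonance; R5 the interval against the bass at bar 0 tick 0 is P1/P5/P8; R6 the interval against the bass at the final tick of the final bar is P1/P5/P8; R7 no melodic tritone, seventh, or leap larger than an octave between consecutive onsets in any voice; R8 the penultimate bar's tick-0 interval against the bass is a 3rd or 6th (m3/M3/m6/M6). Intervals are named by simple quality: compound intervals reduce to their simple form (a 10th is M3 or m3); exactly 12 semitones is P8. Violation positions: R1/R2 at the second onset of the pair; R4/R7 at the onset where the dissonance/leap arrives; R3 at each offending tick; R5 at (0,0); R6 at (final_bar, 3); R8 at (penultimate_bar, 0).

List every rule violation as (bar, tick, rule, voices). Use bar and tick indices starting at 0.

(1, 0, R4, (0, 1))
(1, 2, R4, (0, 1))
(2, 2, R4, (0, 1))
(5, 0, R4, (0, 1))
(7, 0, R1, (0, 1))

bar 0: v0=A3 v1=A4 downbeat P8
bar 1: v0=B3 v1=F4 downbeat TT
bar 2: v0=C4 v1=C5 downbeat P8
bar 3: v0=D4 v1=B4 downbeat M6
bar 4: v0=B3 v1=B4 downbeat P8
bar 5: v0=A3 v1=D4 downbeat P4
bar 6: v0=G3 v1=E4 downbeat M6
bar 7: v0=A3 v1=A4 downbeat P8
  -> R4 @ bar 1 tick 0 v(0, 1): B3/F4 TT untreated
  -> R4 @ bar 1 tick 2 v(0, 1): B3/C5 m2 untreated
  -> R4 @ bar 2 tick 2 v(0, 1): C4/B4 M7 untreated
  -> R4 @ bar 5 tick 0 v(0, 1): A3/D4 P4 untreated
  -> R1 @ bar 7 tick 0 v(0, 1): G3/G4 P8 -> A3/A4 P8 similar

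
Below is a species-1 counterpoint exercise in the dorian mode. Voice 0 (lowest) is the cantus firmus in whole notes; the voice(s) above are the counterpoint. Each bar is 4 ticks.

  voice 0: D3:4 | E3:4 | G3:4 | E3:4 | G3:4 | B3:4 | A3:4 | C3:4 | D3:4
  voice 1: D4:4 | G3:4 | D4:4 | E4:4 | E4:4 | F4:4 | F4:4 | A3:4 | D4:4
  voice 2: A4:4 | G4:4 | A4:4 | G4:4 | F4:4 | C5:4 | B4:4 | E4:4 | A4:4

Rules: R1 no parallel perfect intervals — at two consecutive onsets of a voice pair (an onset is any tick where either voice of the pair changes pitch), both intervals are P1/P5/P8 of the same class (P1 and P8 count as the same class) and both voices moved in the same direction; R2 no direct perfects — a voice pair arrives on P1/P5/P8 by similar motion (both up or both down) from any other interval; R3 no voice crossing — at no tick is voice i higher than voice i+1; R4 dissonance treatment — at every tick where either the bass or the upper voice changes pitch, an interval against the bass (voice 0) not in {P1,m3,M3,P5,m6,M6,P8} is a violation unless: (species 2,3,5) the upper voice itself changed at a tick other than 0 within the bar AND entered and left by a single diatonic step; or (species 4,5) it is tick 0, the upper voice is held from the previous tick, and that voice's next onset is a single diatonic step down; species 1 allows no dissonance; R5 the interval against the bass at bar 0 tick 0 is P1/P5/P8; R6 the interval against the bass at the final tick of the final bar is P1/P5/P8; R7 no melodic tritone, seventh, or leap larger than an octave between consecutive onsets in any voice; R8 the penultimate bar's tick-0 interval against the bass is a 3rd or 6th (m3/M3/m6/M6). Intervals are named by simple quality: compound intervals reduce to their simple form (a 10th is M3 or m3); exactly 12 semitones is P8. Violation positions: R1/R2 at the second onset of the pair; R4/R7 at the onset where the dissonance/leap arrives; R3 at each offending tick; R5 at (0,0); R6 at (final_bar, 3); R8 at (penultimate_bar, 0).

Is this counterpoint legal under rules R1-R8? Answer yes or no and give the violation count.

No (13 violations)

bar 0: v0=D3 v1=D4 v2=A4 (P5)
bar 1: v0=E3 v1=G3 v2=G4 (m3)
bar 2: v0=G3 v1=D4 v2=A4 (M2)
bar 3: v0=E3 v1=E4 v2=G4 (m3)
bar 4: v0=G3 v1=E4 v2=F4 (m7)
bar 5: v0=B3 v1=F4 v2=C5 (m2)
bar 6: v0=A3 v1=F4 v2=B4 (M2)
bar 7: v0=C3 v1=A3 v2=E4 (M3)
bar 8: v0=D3 v1=D4 v2=A4 (P5)
  R2 @ bar1.0: D4/A4 P5 -> G3/G4 P8 similar
  R2 @ bar2.0: E3/G3 m3 -> G3/D4 P5 similar
  R2 @ bar2.0: G3/G4 P8 -> D4/A4 P5 similar
  R4 @ bar2.0: G3/A4 M2 untreated
  R4 @ bar4.0: G3/F4 m7 untreated
  R2 @ bar5.0: E4/F4 m2 -> F4/C5 P5 similar
  R4 @ bar5.0: B3/F4 TT untreated
  R4 @ bar5.0: B3/C5 m2 untreated
  R4 @ bar6.0: A3/B4 M2 untreated
  R2 @ bar7.0: F4/B4 TT -> A3/E4 P5 similar
  R1 @ bar8.0: A3/E4 P5 -> D4/A4 P5 similar
  R2 @ bar8.0: C3/A3 M6 -> D3/D4 P8 similar
  R2 @ bar8.0: C3/E4 M3 -> D3/A4 P5 similar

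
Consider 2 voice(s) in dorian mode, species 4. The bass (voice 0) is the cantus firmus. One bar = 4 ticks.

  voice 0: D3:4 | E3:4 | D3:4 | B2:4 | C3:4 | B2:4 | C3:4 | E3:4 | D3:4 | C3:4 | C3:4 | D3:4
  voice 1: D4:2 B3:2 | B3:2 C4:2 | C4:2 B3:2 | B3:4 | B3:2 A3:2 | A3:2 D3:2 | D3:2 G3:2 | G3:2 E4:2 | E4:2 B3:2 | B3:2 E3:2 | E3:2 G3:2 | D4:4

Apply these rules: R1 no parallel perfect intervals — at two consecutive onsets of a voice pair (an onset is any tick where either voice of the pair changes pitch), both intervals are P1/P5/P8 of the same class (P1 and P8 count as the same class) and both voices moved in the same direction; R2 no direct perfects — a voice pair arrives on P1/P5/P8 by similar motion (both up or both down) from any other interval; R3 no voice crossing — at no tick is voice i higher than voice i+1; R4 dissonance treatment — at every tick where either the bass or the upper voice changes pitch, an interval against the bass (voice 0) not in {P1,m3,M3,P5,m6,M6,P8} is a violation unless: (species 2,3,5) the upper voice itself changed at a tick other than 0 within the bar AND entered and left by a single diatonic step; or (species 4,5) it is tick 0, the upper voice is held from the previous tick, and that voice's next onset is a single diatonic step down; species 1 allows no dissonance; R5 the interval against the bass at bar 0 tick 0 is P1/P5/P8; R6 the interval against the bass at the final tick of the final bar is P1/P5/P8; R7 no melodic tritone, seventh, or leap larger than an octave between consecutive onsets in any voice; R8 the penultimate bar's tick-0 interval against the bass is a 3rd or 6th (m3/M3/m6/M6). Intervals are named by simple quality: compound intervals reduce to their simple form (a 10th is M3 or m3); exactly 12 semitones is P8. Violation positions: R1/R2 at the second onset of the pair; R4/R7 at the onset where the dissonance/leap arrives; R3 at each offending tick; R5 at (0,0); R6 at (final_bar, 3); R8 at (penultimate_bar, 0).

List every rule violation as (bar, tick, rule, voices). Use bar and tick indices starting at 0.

bar 0: v0=D3 v1=D4 downbeat P8
bar 1: v0=E3 v1=B3 downbeat P5
bar 2: v0=D3 v1=C4 downbeat m7
bar 3: v0=B2 v1=B3 downbeat P8
bar 4: v0=C3 v1=B3 downbeat M7
bar 5: v0=B2 v1=A3 downbeat m7
bar 6: v0=C3 v1=D3 downbeat M2
bar 7: v0=E3 v1=G3 downbeat m3
bar 8: v0=D3 v1=E4 downbeat M2
bar 9: v0=C3 v1=B3 downbeat M7
bar 10: v0=C3 v1=E3 downbeat M3
bar 11: v0=D3 v1=D4 downbeat P8
  -> R4 @ bar 5 tick 0 v(0, 1): B2/A3 m7 untreated
  -> R4 @ bar 6 tick 0 v(0, 1): C3/D3 M2 untreated
  -> R4 @ bar 8 tick 0 v(0, 1): D3/E4 M2 untreated
  -> R4 @ bar 9 tick 0 v(0, 1): C3/B3 M7 untreated
  -> R2 @ bar 11 tick 0 v(0, 1): C3/G3 P5 -> D3/D4 P8 similar

(5, 0, R4, (0, 1))
(6, 0, R4, (0, 1))
(8, 0, R4, (0, 1))
(9, 0, R4, (0, 1))
(11, 0, R2, (0, 1))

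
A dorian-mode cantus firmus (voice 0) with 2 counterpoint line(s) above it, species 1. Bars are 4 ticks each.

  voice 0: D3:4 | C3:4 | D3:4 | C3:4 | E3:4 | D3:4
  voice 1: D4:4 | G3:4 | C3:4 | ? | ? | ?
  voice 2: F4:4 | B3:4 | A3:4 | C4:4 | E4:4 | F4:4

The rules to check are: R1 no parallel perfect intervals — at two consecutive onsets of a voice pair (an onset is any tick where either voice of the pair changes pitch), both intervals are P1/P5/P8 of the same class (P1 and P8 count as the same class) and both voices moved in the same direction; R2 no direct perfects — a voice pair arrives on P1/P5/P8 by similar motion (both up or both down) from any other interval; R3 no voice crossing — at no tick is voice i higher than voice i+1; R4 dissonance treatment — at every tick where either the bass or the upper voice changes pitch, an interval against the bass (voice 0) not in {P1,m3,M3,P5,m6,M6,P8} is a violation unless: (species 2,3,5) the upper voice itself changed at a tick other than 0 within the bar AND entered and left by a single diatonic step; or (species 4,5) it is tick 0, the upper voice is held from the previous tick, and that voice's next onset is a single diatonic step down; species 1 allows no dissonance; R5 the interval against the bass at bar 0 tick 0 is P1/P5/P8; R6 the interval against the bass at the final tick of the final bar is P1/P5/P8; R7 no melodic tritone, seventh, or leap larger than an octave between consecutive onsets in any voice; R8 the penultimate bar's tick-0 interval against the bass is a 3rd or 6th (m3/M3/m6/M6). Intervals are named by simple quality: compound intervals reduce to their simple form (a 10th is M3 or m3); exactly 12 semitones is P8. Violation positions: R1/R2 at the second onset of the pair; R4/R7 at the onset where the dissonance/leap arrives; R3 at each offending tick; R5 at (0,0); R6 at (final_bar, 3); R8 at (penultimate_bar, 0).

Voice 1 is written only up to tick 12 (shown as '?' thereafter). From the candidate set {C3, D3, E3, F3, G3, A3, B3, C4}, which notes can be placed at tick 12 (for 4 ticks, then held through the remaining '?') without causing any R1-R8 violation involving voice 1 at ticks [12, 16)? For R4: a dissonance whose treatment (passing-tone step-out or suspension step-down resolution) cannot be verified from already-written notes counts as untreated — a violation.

{A3, C3, E3, G3}

C3: legal
D3: violates R4
E3: legal
F3: violates R2,R4
G3: legal
A3: legal
B3: violates R4,R7
C4: violates R2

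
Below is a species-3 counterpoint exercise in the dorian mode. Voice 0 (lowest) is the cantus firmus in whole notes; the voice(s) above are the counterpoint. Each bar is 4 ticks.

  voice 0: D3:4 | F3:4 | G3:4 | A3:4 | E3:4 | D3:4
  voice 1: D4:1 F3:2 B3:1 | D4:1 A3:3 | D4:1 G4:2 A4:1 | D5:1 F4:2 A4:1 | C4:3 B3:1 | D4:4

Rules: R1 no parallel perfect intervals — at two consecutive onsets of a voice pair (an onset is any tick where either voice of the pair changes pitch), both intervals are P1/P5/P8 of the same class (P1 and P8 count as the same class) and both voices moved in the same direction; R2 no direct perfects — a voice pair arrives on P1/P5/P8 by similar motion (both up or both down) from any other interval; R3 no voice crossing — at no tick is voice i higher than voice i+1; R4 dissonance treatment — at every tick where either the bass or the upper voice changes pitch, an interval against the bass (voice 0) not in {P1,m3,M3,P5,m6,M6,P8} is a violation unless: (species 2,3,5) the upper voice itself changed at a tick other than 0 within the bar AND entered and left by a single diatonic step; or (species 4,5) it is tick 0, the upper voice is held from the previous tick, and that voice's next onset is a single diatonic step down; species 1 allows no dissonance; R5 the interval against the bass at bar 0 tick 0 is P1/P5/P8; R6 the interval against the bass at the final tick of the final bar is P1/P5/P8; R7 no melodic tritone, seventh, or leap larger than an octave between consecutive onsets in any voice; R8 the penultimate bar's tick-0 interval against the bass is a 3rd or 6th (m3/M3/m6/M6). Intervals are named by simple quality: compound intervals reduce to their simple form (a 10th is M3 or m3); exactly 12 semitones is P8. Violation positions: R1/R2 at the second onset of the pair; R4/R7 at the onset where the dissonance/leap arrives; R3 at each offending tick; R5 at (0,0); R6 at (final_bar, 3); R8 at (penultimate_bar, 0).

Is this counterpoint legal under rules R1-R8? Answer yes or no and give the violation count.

bar 0: v0=D3 v1=D4 (P8)
bar 1: v0=F3 v1=D4 (M6)
bar 2: v0=G3 v1=D4 (P5)
bar 3: v0=A3 v1=D5 (P4)
bar 4: v0=E3 v1=C4 (m6)
bar 5: v0=D3 v1=D4 (P8)
  R7 @ bar0.3: F3->B3 leap 6st
  R2 @ bar2.0: F3/A3 M3 -> G3/D4 P5 similar
  R4 @ bar2.3: G3/A4 M2 untreated
  R4 @ bar3.0: A3/D5 P4 untreated

No (4 violations)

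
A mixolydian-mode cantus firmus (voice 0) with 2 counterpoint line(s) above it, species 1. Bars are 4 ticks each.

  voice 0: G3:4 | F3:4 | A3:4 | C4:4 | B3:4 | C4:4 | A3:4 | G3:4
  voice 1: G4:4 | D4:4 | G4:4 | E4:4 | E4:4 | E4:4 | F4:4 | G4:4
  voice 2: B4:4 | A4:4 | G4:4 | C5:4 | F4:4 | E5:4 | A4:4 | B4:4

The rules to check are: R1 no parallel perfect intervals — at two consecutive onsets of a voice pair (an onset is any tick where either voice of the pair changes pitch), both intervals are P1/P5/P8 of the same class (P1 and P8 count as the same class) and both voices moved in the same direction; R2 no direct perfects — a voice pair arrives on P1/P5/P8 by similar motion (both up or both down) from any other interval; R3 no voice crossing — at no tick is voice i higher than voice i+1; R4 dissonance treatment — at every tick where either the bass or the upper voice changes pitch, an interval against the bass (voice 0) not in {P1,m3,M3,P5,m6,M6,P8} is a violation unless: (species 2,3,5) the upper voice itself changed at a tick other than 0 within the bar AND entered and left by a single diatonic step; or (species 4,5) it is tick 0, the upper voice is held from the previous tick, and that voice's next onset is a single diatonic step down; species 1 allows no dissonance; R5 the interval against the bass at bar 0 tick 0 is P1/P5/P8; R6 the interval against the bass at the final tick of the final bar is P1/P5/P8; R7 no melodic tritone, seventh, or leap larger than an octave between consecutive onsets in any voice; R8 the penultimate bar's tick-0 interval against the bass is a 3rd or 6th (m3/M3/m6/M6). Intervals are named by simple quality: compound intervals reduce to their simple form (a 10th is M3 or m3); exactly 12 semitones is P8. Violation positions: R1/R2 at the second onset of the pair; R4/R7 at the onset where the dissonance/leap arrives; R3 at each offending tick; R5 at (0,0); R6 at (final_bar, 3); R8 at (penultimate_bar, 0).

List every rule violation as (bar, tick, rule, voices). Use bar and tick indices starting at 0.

bar 0: v0=G3 v1=G4 v2=B4 downbeat M3
bar 1: v0=F3 v1=D4 v2=A4 downbeat M3
bar 2: v0=A3 v1=G4 v2=G4 downbeat m7
bar 3: v0=C4 v1=E4 v2=C5 downbeat P8
bar 4: v0=B3 v1=E4 v2=F4 downbeat TT
bar 5: v0=C4 v1=E4 v2=E5 downbeat M3
bar 6: v0=A3 v1=F4 v2=A4 downbeat P8
bar 7: v0=G3 v1=G4 v2=B4 downbeat M3
  -> R5 @ bar 0 tick 0 v(0, 2): opens on M3
  -> R2 @ bar 1 tick 0 v(1, 2): G4/B4 M3 -> D4/A4 P5 similar
  -> R4 @ bar 2 tick 0 v(0, 1): A3/G4 m7 untreated
  -> R4 @ bar 2 tick 0 v(0, 2): A3/G4 m7 untreated
  -> R2 @ bar 3 tick 0 v(0, 2): A3/G4 m7 -> C4/C5 P8 similar
  -> R4 @ bar 4 tick 0 v(0, 1): B3/E4 P4 untreated
  -> R4 @ bar 4 tick 0 v(0, 2): B3/F4 TT untreated
  -> R7 @ bar 5 tick 0 v(2,): F4->E5 leap 11st
  -> R2 @ bar 6 tick 0 v(0, 2): C4/E5 M3 -> A3/A4 P8 similar
  -> R8 @ bar 6 tick 0 v(0, 2): penult P8 not 3rd/6th
  -> R6 @ bar 7 tick 3 v(0, 2): closes on M3

(0, 0, R5, (0, 2))
(1, 0, R2, (1, 2))
(2, 0, R4, (0, 1))
(2, 0, R4, (0, 2))
(3, 0, R2, (0, 2))
(4, 0, R4, (0, 1))
(4, 0, R4, (0, 2))
(5, 0, R7, (2,))
(6, 0, R2, (0, 2))
(6, 0, R8, (0, 2))
(7, 3, R6, (0, 2))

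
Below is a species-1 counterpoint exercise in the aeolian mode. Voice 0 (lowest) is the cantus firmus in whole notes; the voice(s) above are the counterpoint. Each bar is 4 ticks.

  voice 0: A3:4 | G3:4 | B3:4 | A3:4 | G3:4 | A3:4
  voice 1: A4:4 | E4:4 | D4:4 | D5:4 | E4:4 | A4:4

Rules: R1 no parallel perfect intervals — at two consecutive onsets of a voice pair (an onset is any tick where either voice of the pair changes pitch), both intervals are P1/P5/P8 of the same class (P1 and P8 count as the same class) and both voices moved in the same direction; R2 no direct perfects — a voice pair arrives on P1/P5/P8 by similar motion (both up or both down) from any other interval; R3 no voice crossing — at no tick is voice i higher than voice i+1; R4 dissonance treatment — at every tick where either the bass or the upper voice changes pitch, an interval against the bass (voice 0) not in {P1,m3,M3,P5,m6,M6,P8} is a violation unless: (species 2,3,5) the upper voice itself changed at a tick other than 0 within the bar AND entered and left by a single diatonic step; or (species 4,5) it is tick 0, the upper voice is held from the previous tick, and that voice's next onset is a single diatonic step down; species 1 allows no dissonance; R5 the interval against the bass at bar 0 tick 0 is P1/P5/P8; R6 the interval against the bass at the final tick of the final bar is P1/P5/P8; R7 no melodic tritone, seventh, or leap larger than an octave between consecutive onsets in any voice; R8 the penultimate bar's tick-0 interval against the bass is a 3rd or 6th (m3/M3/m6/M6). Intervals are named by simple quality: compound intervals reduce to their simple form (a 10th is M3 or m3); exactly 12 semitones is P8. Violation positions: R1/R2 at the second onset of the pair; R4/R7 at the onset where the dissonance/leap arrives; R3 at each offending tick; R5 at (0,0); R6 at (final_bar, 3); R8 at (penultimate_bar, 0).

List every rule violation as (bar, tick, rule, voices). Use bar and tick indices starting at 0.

(3, 0, R4, (0, 1))
(4, 0, R7, (1,))
(5, 0, R2, (0, 1))

bar 0: v0=A3 v1=A4 downbeat P8
bar 1: v0=G3 v1=E4 downbeat M6
bar 2: v0=B3 v1=D4 downbeat m3
bar 3: v0=A3 v1=D5 downbeat P4
bar 4: v0=G3 v1=E4 downbeat M6
bar 5: v0=A3 v1=A4 downbeat P8
  -> R4 @ bar 3 tick 0 v(0, 1): A3/D5 P4 untreated
  -> R7 @ bar 4 tick 0 v(1,): D5->E4 leap 10st
  -> R2 @ bar 5 tick 0 v(0, 1): G3/E4 M6 -> A3/A4 P8 similar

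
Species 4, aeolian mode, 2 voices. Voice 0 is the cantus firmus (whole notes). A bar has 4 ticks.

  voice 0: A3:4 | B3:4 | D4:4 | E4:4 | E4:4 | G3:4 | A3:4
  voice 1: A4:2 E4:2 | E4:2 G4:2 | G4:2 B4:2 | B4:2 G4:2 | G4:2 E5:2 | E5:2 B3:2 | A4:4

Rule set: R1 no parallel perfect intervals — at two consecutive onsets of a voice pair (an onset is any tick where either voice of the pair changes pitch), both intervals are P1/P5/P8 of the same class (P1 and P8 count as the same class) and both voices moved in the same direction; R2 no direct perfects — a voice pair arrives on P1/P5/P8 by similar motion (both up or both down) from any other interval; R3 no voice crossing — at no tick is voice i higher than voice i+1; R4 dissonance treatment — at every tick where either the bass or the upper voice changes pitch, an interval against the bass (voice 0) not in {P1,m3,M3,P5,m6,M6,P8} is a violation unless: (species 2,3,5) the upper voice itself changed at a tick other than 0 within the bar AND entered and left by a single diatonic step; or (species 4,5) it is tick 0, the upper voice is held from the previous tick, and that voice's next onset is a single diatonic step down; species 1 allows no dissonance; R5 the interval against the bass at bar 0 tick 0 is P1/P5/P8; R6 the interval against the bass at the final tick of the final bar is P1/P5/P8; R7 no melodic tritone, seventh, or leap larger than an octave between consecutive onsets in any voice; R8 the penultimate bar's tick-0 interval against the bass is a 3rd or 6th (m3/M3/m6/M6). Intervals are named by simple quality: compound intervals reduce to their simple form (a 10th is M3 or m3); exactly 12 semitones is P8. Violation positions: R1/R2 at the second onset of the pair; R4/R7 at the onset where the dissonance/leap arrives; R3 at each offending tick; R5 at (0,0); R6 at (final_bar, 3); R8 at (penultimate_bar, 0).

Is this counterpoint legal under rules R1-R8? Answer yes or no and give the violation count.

No (5 violations)

bar 0: v0=A3 v1=A4 (P8)
bar 1: v0=B3 v1=E4 (P4)
bar 2: v0=D4 v1=G4 (P4)
bar 3: v0=E4 v1=B4 (P5)
bar 4: v0=E4 v1=G4 (m3)
bar 5: v0=G3 v1=E5 (M6)
bar 6: v0=A3 v1=A4 (P8)
  R4 @ bar1.0: B3/E4 P4 untreated
  R4 @ bar2.0: D4/G4 P4 untreated
  R7 @ bar5.2: E5->B3 leap 17st
  R2 @ bar6.0: G3/B3 M3 -> A3/A4 P8 similar
  R7 @ bar6.0: B3->A4 leap 10st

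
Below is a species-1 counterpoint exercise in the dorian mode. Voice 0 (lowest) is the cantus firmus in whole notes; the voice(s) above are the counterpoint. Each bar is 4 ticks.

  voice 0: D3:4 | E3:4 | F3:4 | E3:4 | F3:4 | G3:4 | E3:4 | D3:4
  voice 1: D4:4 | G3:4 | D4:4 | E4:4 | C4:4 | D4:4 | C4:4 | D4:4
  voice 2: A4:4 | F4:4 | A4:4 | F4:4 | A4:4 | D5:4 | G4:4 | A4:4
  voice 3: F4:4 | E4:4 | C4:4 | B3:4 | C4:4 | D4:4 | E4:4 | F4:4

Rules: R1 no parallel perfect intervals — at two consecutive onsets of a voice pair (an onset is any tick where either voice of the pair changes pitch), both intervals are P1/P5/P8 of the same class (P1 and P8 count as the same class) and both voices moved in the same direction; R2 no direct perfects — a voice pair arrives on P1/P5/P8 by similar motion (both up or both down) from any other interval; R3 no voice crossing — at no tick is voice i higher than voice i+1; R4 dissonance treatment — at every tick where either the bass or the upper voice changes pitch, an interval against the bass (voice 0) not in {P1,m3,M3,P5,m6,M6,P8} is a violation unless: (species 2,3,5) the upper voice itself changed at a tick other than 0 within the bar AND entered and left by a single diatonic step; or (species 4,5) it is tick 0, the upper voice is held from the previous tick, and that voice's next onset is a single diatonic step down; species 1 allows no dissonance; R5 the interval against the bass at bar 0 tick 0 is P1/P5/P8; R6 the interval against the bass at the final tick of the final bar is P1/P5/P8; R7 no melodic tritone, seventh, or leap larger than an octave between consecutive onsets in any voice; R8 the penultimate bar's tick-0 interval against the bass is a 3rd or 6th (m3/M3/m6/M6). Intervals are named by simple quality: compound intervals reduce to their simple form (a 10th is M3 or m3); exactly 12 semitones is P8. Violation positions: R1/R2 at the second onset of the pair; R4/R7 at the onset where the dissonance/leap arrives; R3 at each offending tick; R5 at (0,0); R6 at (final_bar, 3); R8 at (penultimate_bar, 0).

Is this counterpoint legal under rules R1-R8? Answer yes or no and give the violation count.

No (48 violations)

bar 0: v0=D3 v1=D4 v2=A4 v3=F4 (m3)
bar 1: v0=E3 v1=G3 v2=F4 v3=E4 (P8)
bar 2: v0=F3 v1=D4 v2=A4 v3=C4 (P5)
bar 3: v0=E3 v1=E4 v2=F4 v3=B3 (P5)
bar 4: v0=F3 v1=C4 v2=A4 v3=C4 (P5)
bar 5: v0=G3 v1=D4 v2=D5 v3=D4 (P5)
bar 6: v0=E3 v1=C4 v2=G4 v3=E4 (P8)
bar 7: v0=D3 v1=D4 v2=A4 v3=F4 (m3)
  R3 @ bar0.0: A4 above F4
  R5 @ bar0.0: opens on m3
  R3 @ bar0.1: A4 above F4
  R3 @ bar0.2: A4 above F4
  R3 @ bar0.3: A4 above F4
  R3 @ bar1.0: F4 above E4
  R4 @ bar1.0: E3/F4 m2 untreated
  R3 @ bar1.1: F4 above E4
  R3 @ bar1.2: F4 above E4
  R3 @ bar1.3: F4 above E4
  R2 @ bar2.0: G3/F4 m7 -> D4/A4 P5 similar
  R3 @ bar2.0: A4 above C4
  R3 @ bar2.1: A4 above C4
  R3 @ bar2.2: A4 above C4
  R3 @ bar2.3: A4 above C4
  R1 @ bar3.0: F3/C4 P5 -> E3/B3 P5 similar
  R3 @ bar3.0: F4 above B3
  R4 @ bar3.0: E3/F4 m2 untreated
  R3 @ bar3.1: F4 above B3
  R3 @ bar3.2: F4 above B3
  R3 @ bar3.3: F4 above B3
  R1 @ bar4.0: E3/B3 P5 -> F3/C4 P5 similar
  R3 @ bar4.0: A4 above C4
  R3 @ bar4.1: A4 above C4
  R3 @ bar4.2: A4 above C4
  R3 @ bar4.3: A4 above C4
  R1 @ bar5.0: F3/C4 P5 -> G3/D4 P5 similar
  R1 @ bar5.0: F3/C4 P5 -> G3/D4 P5 similar
  R1 @ bar5.0: C4/C4 P1 -> D4/D4 P1 similar
  R2 @ bar5.0: F3/A4 M3 -> G3/D5 P5 similar
  R2 @ bar5.0: C4/A4 M6 -> D4/D5 P8 similar
  R2 @ bar5.0: A4/C4 M6 -> D5/D4 P8 similar
  R3 @ bar5.0: D5 above D4
  R3 @ bar5.1: D5 above D4
  R3 @ bar5.2: D5 above D4
  R3 @ bar5.3: D5 above D4
  R2 @ bar6.0: D4/D5 P8 -> C4/G4 P5 similar
  R3 @ bar6.0: G4 above E4
  R8 @ bar6.0: penult P8 not 3rd/6th
  R3 @ bar6.1: G4 above E4
  R3 @ bar6.2: G4 above E4
  R3 @ bar6.3: G4 above E4
  R1 @ bar7.0: C4/G4 P5 -> D4/A4 P5 similar
  R3 @ bar7.0: A4 above F4
  R3 @ bar7.1: A4 above F4
  R3 @ bar7.2: A4 above F4
  R3 @ bar7.3: A4 above F4
  R6 @ bar7.3: closes on m3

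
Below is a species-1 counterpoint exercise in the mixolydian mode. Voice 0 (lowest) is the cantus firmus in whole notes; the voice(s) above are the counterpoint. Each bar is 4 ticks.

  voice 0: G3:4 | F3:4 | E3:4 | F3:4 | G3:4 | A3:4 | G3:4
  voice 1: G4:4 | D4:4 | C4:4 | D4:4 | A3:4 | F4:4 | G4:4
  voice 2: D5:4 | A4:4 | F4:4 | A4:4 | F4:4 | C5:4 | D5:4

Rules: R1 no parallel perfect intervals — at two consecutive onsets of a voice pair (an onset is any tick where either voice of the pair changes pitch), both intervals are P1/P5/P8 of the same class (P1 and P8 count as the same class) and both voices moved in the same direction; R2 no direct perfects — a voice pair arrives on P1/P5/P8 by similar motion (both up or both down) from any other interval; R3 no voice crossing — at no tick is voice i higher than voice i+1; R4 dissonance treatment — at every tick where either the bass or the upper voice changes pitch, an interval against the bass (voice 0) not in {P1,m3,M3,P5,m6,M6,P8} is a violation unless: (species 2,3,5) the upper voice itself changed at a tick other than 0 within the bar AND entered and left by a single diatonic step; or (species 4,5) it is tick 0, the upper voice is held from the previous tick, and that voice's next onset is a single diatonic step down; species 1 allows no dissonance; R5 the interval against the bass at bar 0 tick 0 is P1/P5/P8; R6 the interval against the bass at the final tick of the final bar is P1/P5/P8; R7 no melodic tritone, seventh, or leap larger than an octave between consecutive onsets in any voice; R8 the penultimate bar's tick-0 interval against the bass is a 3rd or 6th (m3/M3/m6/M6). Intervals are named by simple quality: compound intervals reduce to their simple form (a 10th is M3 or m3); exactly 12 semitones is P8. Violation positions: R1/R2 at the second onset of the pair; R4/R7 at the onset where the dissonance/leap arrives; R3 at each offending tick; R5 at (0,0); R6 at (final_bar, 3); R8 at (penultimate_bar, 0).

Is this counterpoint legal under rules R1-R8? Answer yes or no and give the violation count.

No (7 violations)

bar 0: v0=G3 v1=G4 v2=D5 (P5)
bar 1: v0=F3 v1=D4 v2=A4 (M3)
bar 2: v0=E3 v1=C4 v2=F4 (m2)
bar 3: v0=F3 v1=D4 v2=A4 (M3)
bar 4: v0=G3 v1=A3 v2=F4 (m7)
bar 5: v0=A3 v1=F4 v2=C5 (m3)
bar 6: v0=G3 v1=G4 v2=D5 (P5)
  R1 @ bar1.0: G4/D5 P5 -> D4/A4 P5 similar
  R4 @ bar2.0: E3/F4 m2 untreated
  R2 @ bar3.0: C4/F4 P4 -> D4/A4 P5 similar
  R4 @ bar4.0: G3/A3 M2 untreated
  R4 @ bar4.0: G3/F4 m7 untreated
  R2 @ bar5.0: A3/F4 m6 -> F4/C5 P5 similar
  R1 @ bar6.0: F4/C5 P5 -> G4/D5 P5 similar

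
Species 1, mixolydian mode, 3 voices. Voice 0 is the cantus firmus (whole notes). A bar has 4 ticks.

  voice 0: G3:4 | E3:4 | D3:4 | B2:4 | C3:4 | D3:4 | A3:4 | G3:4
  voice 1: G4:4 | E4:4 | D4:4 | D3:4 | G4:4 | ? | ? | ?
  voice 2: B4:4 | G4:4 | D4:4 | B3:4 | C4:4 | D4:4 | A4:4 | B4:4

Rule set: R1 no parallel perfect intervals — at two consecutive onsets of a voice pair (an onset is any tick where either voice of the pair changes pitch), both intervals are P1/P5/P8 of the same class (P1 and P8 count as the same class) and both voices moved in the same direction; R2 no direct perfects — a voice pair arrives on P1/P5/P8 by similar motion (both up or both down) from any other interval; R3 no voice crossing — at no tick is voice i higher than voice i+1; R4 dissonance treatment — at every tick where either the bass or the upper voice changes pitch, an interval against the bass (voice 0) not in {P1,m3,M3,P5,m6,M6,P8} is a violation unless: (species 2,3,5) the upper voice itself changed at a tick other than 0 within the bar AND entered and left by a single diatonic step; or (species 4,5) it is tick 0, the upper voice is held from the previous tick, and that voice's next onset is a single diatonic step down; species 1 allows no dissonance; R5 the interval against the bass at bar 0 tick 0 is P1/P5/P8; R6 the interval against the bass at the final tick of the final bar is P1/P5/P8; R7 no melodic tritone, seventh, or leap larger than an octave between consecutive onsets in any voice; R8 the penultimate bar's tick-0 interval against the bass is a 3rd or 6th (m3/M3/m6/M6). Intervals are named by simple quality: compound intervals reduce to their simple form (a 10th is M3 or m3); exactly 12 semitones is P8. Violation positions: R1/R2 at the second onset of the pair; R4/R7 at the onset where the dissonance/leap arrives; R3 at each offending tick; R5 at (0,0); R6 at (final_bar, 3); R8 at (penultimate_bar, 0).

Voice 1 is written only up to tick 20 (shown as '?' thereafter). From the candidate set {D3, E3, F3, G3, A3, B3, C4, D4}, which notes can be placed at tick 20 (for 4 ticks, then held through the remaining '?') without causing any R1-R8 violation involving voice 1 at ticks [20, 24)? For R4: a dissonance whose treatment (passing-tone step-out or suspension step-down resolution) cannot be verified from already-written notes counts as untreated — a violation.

D3: violates R7
E3: violates R4,R7
F3: violates R7
G3: violates R4
A3: violates R7
B3: legal
C4: violates R4
D4: legal

{B3, D4}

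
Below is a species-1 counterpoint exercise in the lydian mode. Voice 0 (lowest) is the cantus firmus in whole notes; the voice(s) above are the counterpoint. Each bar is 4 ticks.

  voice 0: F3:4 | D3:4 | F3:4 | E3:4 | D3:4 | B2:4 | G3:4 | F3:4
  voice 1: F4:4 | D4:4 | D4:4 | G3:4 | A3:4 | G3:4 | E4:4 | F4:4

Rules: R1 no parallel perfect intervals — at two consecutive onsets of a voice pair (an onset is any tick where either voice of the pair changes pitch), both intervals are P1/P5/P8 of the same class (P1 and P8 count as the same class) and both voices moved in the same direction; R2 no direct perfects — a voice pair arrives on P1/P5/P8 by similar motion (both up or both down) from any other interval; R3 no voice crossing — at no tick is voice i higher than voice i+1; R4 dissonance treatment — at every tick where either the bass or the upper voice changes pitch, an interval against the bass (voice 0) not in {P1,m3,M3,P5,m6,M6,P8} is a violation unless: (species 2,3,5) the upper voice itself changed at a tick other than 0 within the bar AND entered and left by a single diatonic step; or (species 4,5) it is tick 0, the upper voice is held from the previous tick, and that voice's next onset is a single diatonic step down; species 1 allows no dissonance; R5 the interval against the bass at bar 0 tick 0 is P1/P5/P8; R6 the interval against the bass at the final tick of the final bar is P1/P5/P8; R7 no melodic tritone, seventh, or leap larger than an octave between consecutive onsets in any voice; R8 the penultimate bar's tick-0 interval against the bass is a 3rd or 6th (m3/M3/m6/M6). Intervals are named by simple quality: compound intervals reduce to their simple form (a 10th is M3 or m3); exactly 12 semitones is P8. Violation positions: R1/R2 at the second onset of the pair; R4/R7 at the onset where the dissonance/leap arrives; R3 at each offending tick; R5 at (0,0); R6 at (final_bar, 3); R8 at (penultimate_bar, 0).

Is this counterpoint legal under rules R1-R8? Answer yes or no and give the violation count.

No (1 violations)

bar 0: v0=F3 v1=F4 (P8)
bar 1: v0=D3 v1=D4 (P8)
bar 2: v0=F3 v1=D4 (M6)
bar 3: v0=E3 v1=G3 (m3)
bar 4: v0=D3 v1=A3 (P5)
bar 5: v0=B2 v1=G3 (m6)
bar 6: v0=G3 v1=E4 (M6)
bar 7: v0=F3 v1=F4 (P8)
  R1 @ bar1.0: F3/F4 P8 -> D3/D4 P8 similar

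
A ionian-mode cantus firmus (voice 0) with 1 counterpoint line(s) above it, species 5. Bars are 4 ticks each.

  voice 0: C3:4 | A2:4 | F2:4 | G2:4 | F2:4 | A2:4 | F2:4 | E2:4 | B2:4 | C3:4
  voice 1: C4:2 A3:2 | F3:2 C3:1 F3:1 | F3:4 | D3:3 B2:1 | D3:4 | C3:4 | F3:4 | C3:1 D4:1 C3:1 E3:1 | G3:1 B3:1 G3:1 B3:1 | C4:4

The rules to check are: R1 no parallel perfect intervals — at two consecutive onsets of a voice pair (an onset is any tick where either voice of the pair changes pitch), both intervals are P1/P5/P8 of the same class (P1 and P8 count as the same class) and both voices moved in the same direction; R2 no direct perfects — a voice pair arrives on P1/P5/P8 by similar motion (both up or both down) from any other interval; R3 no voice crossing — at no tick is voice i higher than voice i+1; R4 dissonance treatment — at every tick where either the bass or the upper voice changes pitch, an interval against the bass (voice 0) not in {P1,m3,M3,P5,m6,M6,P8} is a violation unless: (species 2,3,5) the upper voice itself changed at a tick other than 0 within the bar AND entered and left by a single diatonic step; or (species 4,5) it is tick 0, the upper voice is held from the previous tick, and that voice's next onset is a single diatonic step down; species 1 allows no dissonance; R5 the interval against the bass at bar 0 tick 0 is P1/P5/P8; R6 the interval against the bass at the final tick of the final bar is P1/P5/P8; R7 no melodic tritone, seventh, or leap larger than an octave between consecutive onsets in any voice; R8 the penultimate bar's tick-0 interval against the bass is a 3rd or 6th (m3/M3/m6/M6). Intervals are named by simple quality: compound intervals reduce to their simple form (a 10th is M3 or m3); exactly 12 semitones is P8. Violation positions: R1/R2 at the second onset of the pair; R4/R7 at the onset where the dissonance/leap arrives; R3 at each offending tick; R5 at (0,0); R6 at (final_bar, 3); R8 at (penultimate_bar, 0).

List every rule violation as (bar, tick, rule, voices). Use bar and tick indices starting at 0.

(7, 1, R4, (0, 1))
(7, 1, R7, (1,))
(7, 2, R7, (1,))
(9, 0, R1, (0, 1))

bar 0: v0=C3 v1=C4 downbeat P8
bar 1: v0=A2 v1=F3 downbeat m6
bar 2: v0=F2 v1=F3 downbeat P8
bar 3: v0=G2 v1=D3 downbeat P5
bar 4: v0=F2 v1=D3 downbeat M6
bar 5: v0=A2 v1=C3 downbeat m3
bar 6: v0=F2 v1=F3 downbeat P8
bar 7: v0=E2 v1=C3 downbeat m6
bar 8: v0=B2 v1=G3 downbeat m6
bar 9: v0=C3 v1=C4 downbeat P8
  -> R4 @ bar 7 tick 1 v(0, 1): E2/D4 m7 untreated
  -> R7 @ bar 7 tick 1 v(1,): C3->D4 leap 14st
  -> R7 @ bar 7 tick 2 v(1,): D4->C3 leap 14st
  -> R1 @ bar 9 tick 0 v(0, 1): B2/B3 P8 -> C3/C4 P8 similar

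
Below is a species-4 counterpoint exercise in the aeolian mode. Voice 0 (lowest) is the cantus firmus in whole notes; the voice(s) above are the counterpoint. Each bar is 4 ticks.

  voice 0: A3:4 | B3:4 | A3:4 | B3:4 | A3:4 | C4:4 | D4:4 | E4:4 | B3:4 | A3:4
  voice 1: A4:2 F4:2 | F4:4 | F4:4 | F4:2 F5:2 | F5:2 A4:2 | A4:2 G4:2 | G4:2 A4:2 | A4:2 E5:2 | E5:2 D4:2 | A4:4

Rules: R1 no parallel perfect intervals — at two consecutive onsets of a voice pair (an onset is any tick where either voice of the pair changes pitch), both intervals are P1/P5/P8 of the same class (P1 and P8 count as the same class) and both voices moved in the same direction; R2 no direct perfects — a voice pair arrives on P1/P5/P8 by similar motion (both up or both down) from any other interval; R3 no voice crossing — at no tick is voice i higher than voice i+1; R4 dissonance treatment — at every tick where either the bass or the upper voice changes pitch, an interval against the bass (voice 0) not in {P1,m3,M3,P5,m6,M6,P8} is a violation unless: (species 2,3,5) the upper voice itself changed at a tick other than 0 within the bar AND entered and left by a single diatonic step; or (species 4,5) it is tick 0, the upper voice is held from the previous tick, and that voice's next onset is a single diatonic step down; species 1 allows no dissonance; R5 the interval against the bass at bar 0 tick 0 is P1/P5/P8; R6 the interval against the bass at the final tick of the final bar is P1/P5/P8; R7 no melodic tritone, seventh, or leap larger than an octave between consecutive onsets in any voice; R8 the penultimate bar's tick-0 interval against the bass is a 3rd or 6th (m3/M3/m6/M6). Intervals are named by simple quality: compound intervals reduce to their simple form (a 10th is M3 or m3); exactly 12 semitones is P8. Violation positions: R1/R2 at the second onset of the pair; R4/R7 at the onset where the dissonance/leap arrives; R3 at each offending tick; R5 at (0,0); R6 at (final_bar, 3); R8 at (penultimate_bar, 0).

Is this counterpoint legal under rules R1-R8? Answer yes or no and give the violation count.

No (8 violations)

bar 0: v0=A3 v1=A4 (P8)
bar 1: v0=B3 v1=F4 (TT)
bar 2: v0=A3 v1=F4 (m6)
bar 3: v0=B3 v1=F4 (TT)
bar 4: v0=A3 v1=F5 (m6)
bar 5: v0=C4 v1=A4 (M6)
bar 6: v0=D4 v1=G4 (P4)
bar 7: v0=E4 v1=A4 (P4)
bar 8: v0=B3 v1=E5 (P4)
bar 9: v0=A3 v1=A4 (P8)
  R4 @ bar1.0: B3/F4 TT untreated
  R4 @ bar3.0: B3/F4 TT untreated
  R4 @ bar3.2: B3/F5 TT untreated
  R4 @ bar6.0: D4/G4 P4 untreated
  R4 @ bar7.0: E4/A4 P4 untreated
  R4 @ bar8.0: B3/E5 P4 untreated
  R8 @ bar8.0: penult P4 not 3rd/6th
  R7 @ bar8.2: E5->D4 leap 14st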